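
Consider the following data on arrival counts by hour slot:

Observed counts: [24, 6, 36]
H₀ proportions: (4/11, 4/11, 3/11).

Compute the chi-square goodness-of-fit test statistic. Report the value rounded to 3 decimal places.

test statistic = 31.500

n = 66; E_i = n·p_i = [24.00, 24.00, 18.00]
χ² = (24−24.00)²/24.00 + (6−24.00)²/24.00 + (36−18.00)²/18.00 = 31.5000
df = 2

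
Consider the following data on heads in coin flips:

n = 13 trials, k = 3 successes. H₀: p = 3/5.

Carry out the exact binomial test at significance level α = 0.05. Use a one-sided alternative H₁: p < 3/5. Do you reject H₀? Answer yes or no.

Exact binomial: n=13, k=3, p₀=3/5=0.6000
P(X≤3) from Σ C(n,i)·p₀^i·(1−p₀)^(n−i)
p-value (one-sided, H₁ less) = 0.00779
At α=0.05: p < α → reject H₀

reject H₀: yes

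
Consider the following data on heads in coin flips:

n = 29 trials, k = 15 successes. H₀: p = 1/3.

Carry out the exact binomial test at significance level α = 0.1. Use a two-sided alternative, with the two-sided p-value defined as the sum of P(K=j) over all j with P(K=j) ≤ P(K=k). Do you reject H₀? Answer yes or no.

Exact binomial: n=29, k=15, p₀=1/3=0.3333
P(X=j) = C(n,j)·p₀^j·(1−p₀)^(n−j); p = Σ P(X=j) over j with P(X=j) ≤ P(X=15)
p-value (two-sided) = 0.04724
At α=0.1: p < α → reject H₀

reject H₀: yes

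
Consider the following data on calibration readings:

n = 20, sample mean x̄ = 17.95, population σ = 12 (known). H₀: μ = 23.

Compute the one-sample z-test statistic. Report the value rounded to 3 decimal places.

SE = σ/√n = 12/√20 = 2.6833
z = (x̄−μ₀)/SE = (17.95−23)/2.6833 = -1.8820

test statistic = -1.882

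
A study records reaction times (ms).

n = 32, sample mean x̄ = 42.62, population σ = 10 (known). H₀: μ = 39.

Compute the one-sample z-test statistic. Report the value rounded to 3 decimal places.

test statistic = 2.048

SE = σ/√n = 10/√32 = 1.7678
z = (x̄−μ₀)/SE = (42.62−39)/1.7678 = 2.0478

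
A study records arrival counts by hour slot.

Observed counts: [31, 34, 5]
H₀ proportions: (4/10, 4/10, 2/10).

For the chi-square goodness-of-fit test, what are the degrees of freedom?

degrees of freedom = 2

df = k − 1 = 3 − 1 = 2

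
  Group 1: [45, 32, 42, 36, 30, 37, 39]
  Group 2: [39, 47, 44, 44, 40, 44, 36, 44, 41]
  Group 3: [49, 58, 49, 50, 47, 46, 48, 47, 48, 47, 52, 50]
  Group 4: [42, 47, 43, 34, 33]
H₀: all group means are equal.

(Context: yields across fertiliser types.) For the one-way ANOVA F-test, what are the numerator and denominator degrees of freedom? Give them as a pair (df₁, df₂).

k = 4 groups, N = 33 total
df = (k−1, N−k) = (4−1, 33−4) = (3, 29)

degrees of freedom = [3, 29]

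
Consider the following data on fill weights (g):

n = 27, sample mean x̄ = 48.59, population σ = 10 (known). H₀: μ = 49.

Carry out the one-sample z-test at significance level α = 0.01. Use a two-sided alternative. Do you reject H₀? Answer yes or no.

SE = σ/√n = 10/√27 = 1.9245
z = (x̄−μ₀)/SE = (48.59−49)/1.9245 = -0.2130
p-value (two-sided) = 0.83129
At α=0.01: p ≥ α → fail to reject H₀

reject H₀: no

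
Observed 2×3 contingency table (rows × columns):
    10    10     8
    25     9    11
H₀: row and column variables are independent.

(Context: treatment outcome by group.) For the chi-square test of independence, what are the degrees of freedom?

degrees of freedom = 2

df = (r−1)(c−1) = (2−1)·(3−1) = 2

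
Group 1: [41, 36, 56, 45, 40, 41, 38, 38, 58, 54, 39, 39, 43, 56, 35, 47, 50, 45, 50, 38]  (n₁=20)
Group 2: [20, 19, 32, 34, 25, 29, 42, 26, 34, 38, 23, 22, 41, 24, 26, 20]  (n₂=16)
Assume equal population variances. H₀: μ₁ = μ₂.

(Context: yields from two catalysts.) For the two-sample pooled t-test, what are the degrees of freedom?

degrees of freedom = 34

df = n₁ + n₂ − 2 = 20 + 16 − 2 = 34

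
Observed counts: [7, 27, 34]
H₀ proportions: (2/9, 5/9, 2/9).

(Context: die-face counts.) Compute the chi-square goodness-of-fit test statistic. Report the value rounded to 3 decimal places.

test statistic = 31.040

n = 68; E_i = n·p_i = [15.11, 37.78, 15.11]
χ² = (7−15.11)²/15.11 + (27−37.78)²/37.78 + (34−15.11)²/15.11 = 31.0397
df = 2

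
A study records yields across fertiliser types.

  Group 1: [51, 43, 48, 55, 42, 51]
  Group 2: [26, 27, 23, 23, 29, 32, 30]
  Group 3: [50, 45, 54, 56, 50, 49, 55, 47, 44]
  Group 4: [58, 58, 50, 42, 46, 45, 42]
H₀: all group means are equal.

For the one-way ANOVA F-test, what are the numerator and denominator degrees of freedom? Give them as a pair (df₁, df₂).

degrees of freedom = [3, 25]

k = 4 groups, N = 29 total
df = (k−1, N−k) = (4−1, 29−4) = (3, 25)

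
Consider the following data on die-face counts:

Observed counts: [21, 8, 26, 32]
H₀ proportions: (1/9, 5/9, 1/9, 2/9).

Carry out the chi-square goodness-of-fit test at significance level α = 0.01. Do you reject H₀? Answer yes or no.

reject H₀: yes

n = 87; E_i = n·p_i = [9.67, 48.33, 9.67, 19.33]
χ² = (21−9.67)²/9.67 + (8−48.33)²/48.33 + (26−9.67)²/9.67 + (32−19.33)²/19.33 = 82.8414
df = 3
p-value (upper-tail) = 0.00000
At α=0.01: p < α → reject H₀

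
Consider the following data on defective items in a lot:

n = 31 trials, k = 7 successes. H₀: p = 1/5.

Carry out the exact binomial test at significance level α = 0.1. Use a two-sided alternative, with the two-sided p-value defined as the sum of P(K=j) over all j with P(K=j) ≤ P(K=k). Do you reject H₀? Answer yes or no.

Exact binomial: n=31, k=7, p₀=1/5=0.2000
P(X=j) = C(n,j)·p₀^j·(1−p₀)^(n−j); p = Σ P(X=j) over j with P(X=j) ≤ P(X=7)
p-value (two-sided) = 0.65765
At α=0.1: p ≥ α → fail to reject H₀

reject H₀: no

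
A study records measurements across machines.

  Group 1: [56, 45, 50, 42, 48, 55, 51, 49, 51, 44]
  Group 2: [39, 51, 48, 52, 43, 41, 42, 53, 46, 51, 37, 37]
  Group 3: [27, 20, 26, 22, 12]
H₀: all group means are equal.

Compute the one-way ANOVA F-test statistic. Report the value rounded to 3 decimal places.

Group means [49.10, 45.00, 21.40], grand mean 42.148
SSB = Σnᵢ(x̄ᵢ−x̄)² = 2733.307; SSW = ΣΣ(x−x̄ᵢ)² = 716.100
MSB = 2733.307/2 = 1366.6537; MSW = 716.100/24 = 29.8375
F = MSB/MSW = 45.8032
df = (2, 24)

test statistic = 45.803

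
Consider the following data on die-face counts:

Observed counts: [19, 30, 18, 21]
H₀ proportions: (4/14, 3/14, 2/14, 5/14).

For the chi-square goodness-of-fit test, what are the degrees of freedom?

degrees of freedom = 3

df = k − 1 = 4 − 1 = 3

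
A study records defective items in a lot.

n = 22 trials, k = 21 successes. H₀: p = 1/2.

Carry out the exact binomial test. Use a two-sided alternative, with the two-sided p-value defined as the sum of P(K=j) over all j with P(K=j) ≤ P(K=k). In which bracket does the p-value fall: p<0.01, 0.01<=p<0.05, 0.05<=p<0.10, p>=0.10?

Exact binomial: n=22, k=21, p₀=1/2=0.5000
P(X=j) = C(n,j)·p₀^j·(1−p₀)^(n−j); p = Σ P(X=j) over j with P(X=j) ≤ P(X=21)
p-value (two-sided) = 0.00001
→ bracket: p<0.01

p-value bracket: p<0.01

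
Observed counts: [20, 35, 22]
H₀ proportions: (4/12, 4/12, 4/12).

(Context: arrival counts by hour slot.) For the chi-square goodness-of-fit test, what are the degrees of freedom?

df = k − 1 = 3 − 1 = 2

degrees of freedom = 2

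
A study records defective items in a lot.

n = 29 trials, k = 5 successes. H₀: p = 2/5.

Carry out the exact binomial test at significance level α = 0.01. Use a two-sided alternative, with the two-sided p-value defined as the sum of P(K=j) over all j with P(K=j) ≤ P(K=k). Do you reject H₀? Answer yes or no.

Exact binomial: n=29, k=5, p₀=2/5=0.4000
P(X=j) = C(n,j)·p₀^j·(1−p₀)^(n−j); p = Σ P(X=j) over j with P(X=j) ≤ P(X=5)
p-value (two-sided) = 0.01282
At α=0.01: p ≥ α → fail to reject H₀

reject H₀: no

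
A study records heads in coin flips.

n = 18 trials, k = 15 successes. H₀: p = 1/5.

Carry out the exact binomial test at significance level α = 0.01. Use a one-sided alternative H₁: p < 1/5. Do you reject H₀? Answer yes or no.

Exact binomial: n=18, k=15, p₀=1/5=0.2000
P(X≤15) from Σ C(n,i)·p₀^i·(1−p₀)^(n−i)
p-value (one-sided, H₁ less) = 1.00000
At α=0.01: p ≥ α → fail to reject H₀

reject H₀: no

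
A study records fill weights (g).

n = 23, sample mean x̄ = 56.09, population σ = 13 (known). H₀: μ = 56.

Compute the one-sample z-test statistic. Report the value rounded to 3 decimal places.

SE = σ/√n = 13/√23 = 2.7107
z = (x̄−μ₀)/SE = (56.09−56)/2.7107 = 0.0332

test statistic = 0.033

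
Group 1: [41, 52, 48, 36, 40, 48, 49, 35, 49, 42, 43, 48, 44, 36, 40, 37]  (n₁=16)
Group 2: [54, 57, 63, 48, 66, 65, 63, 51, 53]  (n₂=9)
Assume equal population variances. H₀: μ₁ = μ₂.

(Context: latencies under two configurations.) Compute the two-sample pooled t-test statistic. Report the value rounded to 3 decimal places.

x̄₁=43.000, s₁=5.477, n₁=16
x̄₂=57.778, s₂=6.648, n₂=9
s_p² = [15·5.477² + 8·6.648²]/23 = 34.9372
SE = √(s_p²·(1/16+1/9)) = 2.4628
t = (43.000−57.778)/2.4628 = -6.0003
df = 23

test statistic = -6.000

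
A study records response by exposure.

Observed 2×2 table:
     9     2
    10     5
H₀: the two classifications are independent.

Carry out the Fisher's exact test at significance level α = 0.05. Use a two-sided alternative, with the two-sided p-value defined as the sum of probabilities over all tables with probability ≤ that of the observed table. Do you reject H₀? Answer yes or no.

Margins: r₁=11, r₂=15, c₁=19, c₂=7, n=26
p_obs = C(11,9)·C(15,10)/C(26,19); sum pmf over tables with pmf ≤ p_obs
p-value (two-sided) = 0.65761
At α=0.05: p ≥ α → fail to reject H₀

reject H₀: no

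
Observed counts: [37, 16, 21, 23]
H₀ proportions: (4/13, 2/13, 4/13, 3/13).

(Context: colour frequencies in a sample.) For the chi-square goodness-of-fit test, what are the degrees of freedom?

df = k − 1 = 4 − 1 = 3

degrees of freedom = 3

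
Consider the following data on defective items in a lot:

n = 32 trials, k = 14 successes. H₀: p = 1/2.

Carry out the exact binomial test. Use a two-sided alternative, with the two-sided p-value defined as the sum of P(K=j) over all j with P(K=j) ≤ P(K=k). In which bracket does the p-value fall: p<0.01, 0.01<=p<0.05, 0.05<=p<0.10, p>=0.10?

p-value bracket: p>=0.10

Exact binomial: n=32, k=14, p₀=1/2=0.5000
P(X=j) = C(n,j)·p₀^j·(1−p₀)^(n−j); p = Σ P(X=j) over j with P(X=j) ≤ P(X=14)
p-value (two-sided) = 0.59661
→ bracket: p>=0.10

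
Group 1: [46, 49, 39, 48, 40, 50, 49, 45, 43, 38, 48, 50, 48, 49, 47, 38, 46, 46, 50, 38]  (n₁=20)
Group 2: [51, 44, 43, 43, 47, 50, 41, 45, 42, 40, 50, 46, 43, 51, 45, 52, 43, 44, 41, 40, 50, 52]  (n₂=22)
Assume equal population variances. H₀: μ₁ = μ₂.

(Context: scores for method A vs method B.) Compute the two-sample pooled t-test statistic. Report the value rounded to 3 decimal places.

test statistic = -0.184

x̄₁=45.350, s₁=4.392, n₁=20
x̄₂=45.591, s₂=4.090, n₂=22
s_p² = [19·4.392² + 21·4.090²]/40 = 17.9467
SE = √(s_p²·(1/20+1/22)) = 1.3089
t = (45.350−45.591)/1.3089 = -0.1841
df = 40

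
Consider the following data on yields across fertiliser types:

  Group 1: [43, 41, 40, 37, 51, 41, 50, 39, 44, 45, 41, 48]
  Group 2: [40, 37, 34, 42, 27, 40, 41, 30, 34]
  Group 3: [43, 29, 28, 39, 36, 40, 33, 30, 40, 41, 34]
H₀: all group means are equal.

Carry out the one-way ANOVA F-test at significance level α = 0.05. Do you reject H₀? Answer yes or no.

reject H₀: yes

Group means [43.33, 36.11, 35.73], grand mean 38.688
SSB = Σnᵢ(x̄ᵢ−x̄)² = 415.138; SSW = ΣΣ(x−x̄ᵢ)² = 709.737
MSB = 415.138/2 = 207.5688; MSW = 709.737/29 = 24.4737
F = MSB/MSW = 8.4813
df = (2, 29)
p-value (upper-tail) = 0.00126
At α=0.05: p < α → reject H₀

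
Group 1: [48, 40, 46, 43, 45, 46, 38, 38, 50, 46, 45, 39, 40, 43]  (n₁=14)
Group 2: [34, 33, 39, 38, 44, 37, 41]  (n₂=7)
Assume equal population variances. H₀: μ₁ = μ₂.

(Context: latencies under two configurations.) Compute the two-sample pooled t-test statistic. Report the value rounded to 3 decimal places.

test statistic = 3.019

x̄₁=43.357, s₁=3.835, n₁=14
x̄₂=38.000, s₂=3.830, n₂=7
s_p² = [13·3.835² + 6·3.830²]/19 = 14.6955
SE = √(s_p²·(1/14+1/7)) = 1.7746
t = (43.357−38.000)/1.7746 = 3.0189
df = 19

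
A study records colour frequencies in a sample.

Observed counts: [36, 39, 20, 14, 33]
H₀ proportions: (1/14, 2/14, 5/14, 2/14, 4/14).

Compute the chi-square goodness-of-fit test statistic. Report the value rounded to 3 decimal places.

n = 142; E_i = n·p_i = [10.14, 20.29, 50.71, 20.29, 40.57]
χ² = (36−10.14)²/10.14 + (39−20.29)²/20.29 + (20−50.71)²/50.71 + (14−20.29)²/20.29 + (33−40.57)²/40.57 = 105.1444
df = 4

test statistic = 105.144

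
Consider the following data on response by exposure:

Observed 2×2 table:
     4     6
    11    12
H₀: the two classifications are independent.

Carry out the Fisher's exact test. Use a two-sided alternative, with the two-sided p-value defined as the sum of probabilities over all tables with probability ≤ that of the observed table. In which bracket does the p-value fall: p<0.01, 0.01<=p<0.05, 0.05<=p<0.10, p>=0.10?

Margins: r₁=10, r₂=23, c₁=15, c₂=18, n=33
p_obs = C(10,4)·C(23,11)/C(33,15); sum pmf over tables with pmf ≤ p_obs
p-value (two-sided) = 0.72202
→ bracket: p>=0.10

p-value bracket: p>=0.10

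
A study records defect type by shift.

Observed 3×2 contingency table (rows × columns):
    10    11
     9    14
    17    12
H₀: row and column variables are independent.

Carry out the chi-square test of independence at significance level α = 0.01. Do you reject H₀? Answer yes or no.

reject H₀: no

Row totals [21, 23, 29], col totals [36, 37], n=73
χ² = (10−10.36)²/10.36 + (11−10.64)²/10.64 + (9−11.34)²/11.34 + (14−11.66)²/11.66 + (17−14.30)²/14.30 + (12−14.70)²/14.70 = 1.9833
df = 2
p-value (upper-tail) = 0.37096
At α=0.01: p ≥ α → fail to reject H₀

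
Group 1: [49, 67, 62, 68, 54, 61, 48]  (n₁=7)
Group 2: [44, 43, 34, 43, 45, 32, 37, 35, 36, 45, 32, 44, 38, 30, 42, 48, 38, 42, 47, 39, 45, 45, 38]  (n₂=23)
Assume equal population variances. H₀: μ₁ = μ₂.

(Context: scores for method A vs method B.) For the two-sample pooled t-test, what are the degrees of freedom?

degrees of freedom = 28

df = n₁ + n₂ − 2 = 7 + 23 − 2 = 28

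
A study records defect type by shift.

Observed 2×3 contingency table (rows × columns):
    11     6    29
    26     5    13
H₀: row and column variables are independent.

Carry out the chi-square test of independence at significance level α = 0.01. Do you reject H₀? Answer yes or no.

reject H₀: yes

Row totals [46, 44], col totals [37, 11, 42], n=90
χ² = (11−18.91)²/18.91 + (6−5.62)²/5.62 + (29−21.47)²/21.47 + (26−18.09)²/18.09 + (5−5.38)²/5.38 + (13−20.53)²/20.53 = 12.2288
df = 2
p-value (upper-tail) = 0.00221
At α=0.01: p < α → reject H₀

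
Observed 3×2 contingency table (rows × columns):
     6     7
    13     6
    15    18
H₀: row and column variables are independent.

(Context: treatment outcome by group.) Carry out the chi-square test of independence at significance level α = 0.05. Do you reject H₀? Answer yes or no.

Row totals [13, 19, 33], col totals [34, 31], n=65
χ² = (6−6.80)²/6.80 + (7−6.20)²/6.20 + (13−9.94)²/9.94 + (6−9.06)²/9.06 + (15−17.26)²/17.26 + (18−15.74)²/15.74 = 2.7961
df = 2
p-value (upper-tail) = 0.24708
At α=0.05: p ≥ α → fail to reject H₀

reject H₀: no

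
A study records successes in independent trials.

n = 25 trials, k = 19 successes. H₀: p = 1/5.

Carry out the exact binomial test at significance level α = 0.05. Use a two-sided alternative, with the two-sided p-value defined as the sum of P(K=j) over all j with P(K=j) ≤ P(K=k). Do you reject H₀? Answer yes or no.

Exact binomial: n=25, k=19, p₀=1/5=0.2000
P(X=j) = C(n,j)·p₀^j·(1−p₀)^(n−j); p = Σ P(X=j) over j with P(X=j) ≤ P(X=19)
p-value (two-sided) = 0.00000
At α=0.05: p < α → reject H₀

reject H₀: yes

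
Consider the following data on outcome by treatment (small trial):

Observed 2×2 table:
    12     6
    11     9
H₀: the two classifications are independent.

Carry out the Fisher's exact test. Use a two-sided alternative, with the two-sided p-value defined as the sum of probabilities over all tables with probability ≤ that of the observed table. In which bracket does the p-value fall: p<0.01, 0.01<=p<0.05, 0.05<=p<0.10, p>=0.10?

p-value bracket: p>=0.10

Margins: r₁=18, r₂=20, c₁=23, c₂=15, n=38
p_obs = C(18,12)·C(20,11)/C(38,23); sum pmf over tables with pmf ≤ p_obs
p-value (two-sided) = 0.52163
→ bracket: p>=0.10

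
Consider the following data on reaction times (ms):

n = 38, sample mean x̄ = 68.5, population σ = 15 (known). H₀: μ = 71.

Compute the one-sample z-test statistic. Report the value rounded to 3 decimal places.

SE = σ/√n = 15/√38 = 2.4333
z = (x̄−μ₀)/SE = (68.5−71)/2.4333 = -1.0274

test statistic = -1.027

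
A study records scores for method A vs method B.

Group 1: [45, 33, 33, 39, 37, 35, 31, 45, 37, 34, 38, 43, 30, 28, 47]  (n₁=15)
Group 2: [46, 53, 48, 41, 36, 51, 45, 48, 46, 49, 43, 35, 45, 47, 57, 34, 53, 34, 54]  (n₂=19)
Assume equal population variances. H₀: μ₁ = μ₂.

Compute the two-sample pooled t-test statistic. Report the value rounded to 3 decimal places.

x̄₁=37.000, s₁=5.855, n₁=15
x̄₂=45.526, s₂=6.939, n₂=19
s_p² = [14·5.855² + 18·6.939²]/32 = 42.0855
SE = √(s_p²·(1/15+1/19)) = 2.2407
t = (37.000−45.526)/2.2407 = -3.8052
df = 32

test statistic = -3.805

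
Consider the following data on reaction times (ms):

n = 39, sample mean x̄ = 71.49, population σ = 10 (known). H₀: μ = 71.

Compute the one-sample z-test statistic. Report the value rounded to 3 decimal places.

SE = σ/√n = 10/√39 = 1.6013
z = (x̄−μ₀)/SE = (71.49−71)/1.6013 = 0.3060

test statistic = 0.306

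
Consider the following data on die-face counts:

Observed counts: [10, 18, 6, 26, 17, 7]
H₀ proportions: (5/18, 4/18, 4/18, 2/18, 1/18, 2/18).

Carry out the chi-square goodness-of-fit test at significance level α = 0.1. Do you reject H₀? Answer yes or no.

reject H₀: yes

n = 84; E_i = n·p_i = [23.33, 18.67, 18.67, 9.33, 4.67, 9.33]
χ² = (10−23.33)²/23.33 + (18−18.67)²/18.67 + (6−18.67)²/18.67 + (26−9.33)²/9.33 + (17−4.67)²/4.67 + (7−9.33)²/9.33 = 79.1786
df = 5
p-value (upper-tail) = 0.00000
At α=0.1: p < α → reject H₀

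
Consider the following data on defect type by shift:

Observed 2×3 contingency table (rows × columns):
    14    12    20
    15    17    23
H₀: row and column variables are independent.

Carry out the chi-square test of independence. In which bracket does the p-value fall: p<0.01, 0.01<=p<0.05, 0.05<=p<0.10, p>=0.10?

Row totals [46, 55], col totals [29, 29, 43], n=101
χ² = (14−13.21)²/13.21 + (12−13.21)²/13.21 + (20−19.58)²/19.58 + (15−15.79)²/15.79 + (17−15.79)²/15.79 + (23−23.42)²/23.42 = 0.3063
df = 2
p-value (upper-tail) = 0.85800
→ bracket: p>=0.10

p-value bracket: p>=0.10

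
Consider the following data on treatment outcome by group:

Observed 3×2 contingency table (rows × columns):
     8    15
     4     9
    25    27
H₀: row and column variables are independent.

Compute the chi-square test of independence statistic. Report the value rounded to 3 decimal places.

Row totals [23, 13, 52], col totals [37, 51], n=88
χ² = (8−9.67)²/9.67 + (15−13.33)²/13.33 + (4−5.47)²/5.47 + (9−7.53)²/7.53 + (25−21.86)²/21.86 + (27−30.14)²/30.14 = 1.9526
df = 2

test statistic = 1.953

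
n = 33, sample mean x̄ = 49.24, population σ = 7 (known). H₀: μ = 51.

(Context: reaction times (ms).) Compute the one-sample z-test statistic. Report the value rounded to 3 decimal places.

test statistic = -1.444

SE = σ/√n = 7/√33 = 1.2185
z = (x̄−μ₀)/SE = (49.24−51)/1.2185 = -1.4443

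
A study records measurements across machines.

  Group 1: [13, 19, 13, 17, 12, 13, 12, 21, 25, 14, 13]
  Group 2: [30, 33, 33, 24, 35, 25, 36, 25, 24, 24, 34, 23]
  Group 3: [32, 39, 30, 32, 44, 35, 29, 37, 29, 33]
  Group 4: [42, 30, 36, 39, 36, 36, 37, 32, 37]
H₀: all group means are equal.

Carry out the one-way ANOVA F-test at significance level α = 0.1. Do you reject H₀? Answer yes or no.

reject H₀: yes

Group means [15.64, 28.83, 34.00, 36.11], grand mean 28.167
SSB = Σnᵢ(x̄ᵢ−x̄)² = 2640.732; SSW = ΣΣ(x−x̄ᵢ)² = 781.101
MSB = 2640.732/3 = 880.2441; MSW = 781.101/38 = 20.5553
F = MSB/MSW = 42.8232
df = (3, 38)
p-value (upper-tail) = 0.00000
At α=0.1: p < α → reject H₀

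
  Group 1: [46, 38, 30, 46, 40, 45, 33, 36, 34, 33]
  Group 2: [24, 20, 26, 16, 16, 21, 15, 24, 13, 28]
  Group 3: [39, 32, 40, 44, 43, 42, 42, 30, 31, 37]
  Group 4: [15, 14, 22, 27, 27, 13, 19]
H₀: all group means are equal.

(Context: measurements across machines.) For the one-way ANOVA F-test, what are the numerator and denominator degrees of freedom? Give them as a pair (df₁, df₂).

k = 4 groups, N = 37 total
df = (k−1, N−k) = (4−1, 37−4) = (3, 33)

degrees of freedom = [3, 33]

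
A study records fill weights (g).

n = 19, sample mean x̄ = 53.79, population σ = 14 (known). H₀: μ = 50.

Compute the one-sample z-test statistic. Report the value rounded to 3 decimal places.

SE = σ/√n = 14/√19 = 3.2118
z = (x̄−μ₀)/SE = (53.79−50)/3.2118 = 1.1800

test statistic = 1.180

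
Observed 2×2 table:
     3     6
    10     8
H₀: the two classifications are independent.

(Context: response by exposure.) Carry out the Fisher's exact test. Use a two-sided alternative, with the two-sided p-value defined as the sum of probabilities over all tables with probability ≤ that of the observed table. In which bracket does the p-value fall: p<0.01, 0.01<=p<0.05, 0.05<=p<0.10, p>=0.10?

p-value bracket: p>=0.10

Margins: r₁=9, r₂=18, c₁=13, c₂=14, n=27
p_obs = C(9,3)·C(18,10)/C(27,13); sum pmf over tables with pmf ≤ p_obs
p-value (two-sided) = 0.41971
→ bracket: p>=0.10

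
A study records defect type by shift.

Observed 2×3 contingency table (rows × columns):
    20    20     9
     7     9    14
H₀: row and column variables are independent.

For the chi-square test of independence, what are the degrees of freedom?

degrees of freedom = 2

df = (r−1)(c−1) = (2−1)·(3−1) = 2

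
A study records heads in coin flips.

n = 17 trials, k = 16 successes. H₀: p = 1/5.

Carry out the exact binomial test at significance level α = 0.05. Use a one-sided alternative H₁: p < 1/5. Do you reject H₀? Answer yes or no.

reject H₀: no

Exact binomial: n=17, k=16, p₀=1/5=0.2000
P(X≤16) from Σ C(n,i)·p₀^i·(1−p₀)^(n−i)
p-value (one-sided, H₁ less) = 1.00000
At α=0.05: p ≥ α → fail to reject H₀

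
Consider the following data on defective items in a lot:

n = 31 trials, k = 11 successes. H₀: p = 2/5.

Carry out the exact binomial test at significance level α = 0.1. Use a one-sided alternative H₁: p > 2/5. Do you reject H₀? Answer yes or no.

reject H₀: no

Exact binomial: n=31, k=11, p₀=2/5=0.4000
P(X≥11) from Σ C(n,i)·p₀^i·(1−p₀)^(n−i)
p-value (one-sided, H₁ greater) = 0.75460
At α=0.1: p ≥ α → fail to reject H₀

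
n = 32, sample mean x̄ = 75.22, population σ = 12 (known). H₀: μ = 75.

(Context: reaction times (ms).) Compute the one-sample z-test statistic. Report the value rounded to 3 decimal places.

test statistic = 0.104

SE = σ/√n = 12/√32 = 2.1213
z = (x̄−μ₀)/SE = (75.22−75)/2.1213 = 0.1037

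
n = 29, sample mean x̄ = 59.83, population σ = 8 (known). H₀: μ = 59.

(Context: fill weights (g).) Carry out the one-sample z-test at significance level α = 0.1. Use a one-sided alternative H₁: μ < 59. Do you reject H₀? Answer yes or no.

reject H₀: no

SE = σ/√n = 8/√29 = 1.4856
z = (x̄−μ₀)/SE = (59.83−59)/1.4856 = 0.5587
p-value (one-sided, H₁ less) = 0.71182
At α=0.1: p ≥ α → fail to reject H₀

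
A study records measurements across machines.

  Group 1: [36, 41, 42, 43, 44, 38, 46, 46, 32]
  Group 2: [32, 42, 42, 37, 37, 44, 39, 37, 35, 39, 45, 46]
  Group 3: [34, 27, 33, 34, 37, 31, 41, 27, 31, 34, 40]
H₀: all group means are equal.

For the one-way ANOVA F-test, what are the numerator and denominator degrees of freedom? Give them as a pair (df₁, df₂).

k = 3 groups, N = 32 total
df = (k−1, N−k) = (3−1, 32−3) = (2, 29)

degrees of freedom = [2, 29]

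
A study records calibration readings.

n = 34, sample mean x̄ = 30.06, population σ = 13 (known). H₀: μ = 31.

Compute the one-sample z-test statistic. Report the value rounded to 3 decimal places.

SE = σ/√n = 13/√34 = 2.2295
z = (x̄−μ₀)/SE = (30.06−31)/2.2295 = -0.4216

test statistic = -0.422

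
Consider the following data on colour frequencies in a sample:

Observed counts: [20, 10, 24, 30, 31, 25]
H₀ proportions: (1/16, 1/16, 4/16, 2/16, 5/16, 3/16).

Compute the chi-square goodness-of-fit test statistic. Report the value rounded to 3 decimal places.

n = 140; E_i = n·p_i = [8.75, 8.75, 35.00, 17.50, 43.75, 26.25]
χ² = (20−8.75)²/8.75 + (10−8.75)²/8.75 + (24−35.00)²/35.00 + (30−17.50)²/17.50 + (31−43.75)²/43.75 + (25−26.25)²/26.25 = 30.8038
df = 5

test statistic = 30.804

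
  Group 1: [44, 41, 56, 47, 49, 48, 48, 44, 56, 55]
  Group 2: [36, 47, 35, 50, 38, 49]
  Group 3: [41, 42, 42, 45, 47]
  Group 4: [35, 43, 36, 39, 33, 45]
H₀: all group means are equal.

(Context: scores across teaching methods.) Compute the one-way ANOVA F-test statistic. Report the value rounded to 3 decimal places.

Group means [48.80, 42.50, 43.40, 38.50], grand mean 44.111
SSB = Σnᵢ(x̄ᵢ−x̄)² = 426.867; SSW = ΣΣ(x−x̄ᵢ)² = 627.800
MSB = 426.867/3 = 142.2889; MSW = 627.800/23 = 27.2957
F = MSB/MSW = 5.2129
df = (3, 23)

test statistic = 5.213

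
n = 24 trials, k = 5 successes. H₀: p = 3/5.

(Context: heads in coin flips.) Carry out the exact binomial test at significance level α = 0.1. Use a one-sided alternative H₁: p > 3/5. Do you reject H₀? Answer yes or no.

Exact binomial: n=24, k=5, p₀=3/5=0.6000
P(X≥5) from Σ C(n,i)·p₀^i·(1−p₀)^(n−i)
p-value (one-sided, H₁ greater) = 0.99998
At α=0.1: p ≥ α → fail to reject H₀

reject H₀: no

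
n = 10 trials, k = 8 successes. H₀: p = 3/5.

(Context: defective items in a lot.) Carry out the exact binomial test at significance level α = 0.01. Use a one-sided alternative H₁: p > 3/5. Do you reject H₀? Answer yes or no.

reject H₀: no

Exact binomial: n=10, k=8, p₀=3/5=0.6000
P(X≥8) from Σ C(n,i)·p₀^i·(1−p₀)^(n−i)
p-value (one-sided, H₁ greater) = 0.16729
At α=0.01: p ≥ α → fail to reject H₀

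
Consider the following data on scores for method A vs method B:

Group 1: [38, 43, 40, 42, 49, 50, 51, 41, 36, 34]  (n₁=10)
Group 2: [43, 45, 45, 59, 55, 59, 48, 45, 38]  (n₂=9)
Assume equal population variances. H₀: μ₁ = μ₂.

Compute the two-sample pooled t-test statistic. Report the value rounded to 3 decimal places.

test statistic = -2.011

x̄₁=42.400, s₁=5.910, n₁=10
x̄₂=48.556, s₂=7.418, n₂=9
s_p² = [9·5.910² + 8·7.418²]/17 = 44.3895
SE = √(s_p²·(1/10+1/9)) = 3.0612
t = (42.400−48.556)/3.0612 = -2.0108
df = 17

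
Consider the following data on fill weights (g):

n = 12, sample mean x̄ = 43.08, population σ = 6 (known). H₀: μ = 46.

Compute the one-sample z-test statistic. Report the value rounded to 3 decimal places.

test statistic = -1.686

SE = σ/√n = 6/√12 = 1.7321
z = (x̄−μ₀)/SE = (43.08−46)/1.7321 = -1.6859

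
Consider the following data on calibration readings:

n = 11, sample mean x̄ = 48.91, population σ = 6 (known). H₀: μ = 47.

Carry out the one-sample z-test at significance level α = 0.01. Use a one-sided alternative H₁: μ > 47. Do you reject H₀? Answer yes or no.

SE = σ/√n = 6/√11 = 1.8091
z = (x̄−μ₀)/SE = (48.91−47)/1.8091 = 1.0558
p-value (one-sided, H₁ greater) = 0.14553
At α=0.01: p ≥ α → fail to reject H₀

reject H₀: no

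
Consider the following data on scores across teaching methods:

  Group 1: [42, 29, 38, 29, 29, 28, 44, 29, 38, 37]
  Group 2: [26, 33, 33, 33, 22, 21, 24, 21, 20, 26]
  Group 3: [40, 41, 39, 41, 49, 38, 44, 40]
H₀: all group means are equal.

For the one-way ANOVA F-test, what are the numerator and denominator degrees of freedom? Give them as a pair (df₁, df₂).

k = 3 groups, N = 28 total
df = (k−1, N−k) = (3−1, 28−3) = (2, 25)

degrees of freedom = [2, 25]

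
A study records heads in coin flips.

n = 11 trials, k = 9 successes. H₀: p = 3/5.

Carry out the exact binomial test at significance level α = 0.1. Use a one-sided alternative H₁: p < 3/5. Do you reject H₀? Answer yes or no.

reject H₀: no

Exact binomial: n=11, k=9, p₀=3/5=0.6000
P(X≤9) from Σ C(n,i)·p₀^i·(1−p₀)^(n−i)
p-value (one-sided, H₁ less) = 0.96977
At α=0.1: p ≥ α → fail to reject H₀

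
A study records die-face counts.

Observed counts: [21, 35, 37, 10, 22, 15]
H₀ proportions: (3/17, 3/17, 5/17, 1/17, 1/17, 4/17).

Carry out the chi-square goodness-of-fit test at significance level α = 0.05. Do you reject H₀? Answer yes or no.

n = 140; E_i = n·p_i = [24.71, 24.71, 41.18, 8.24, 8.24, 32.94]
χ² = (21−24.71)²/24.71 + (35−24.71)²/24.71 + (37−41.18)²/41.18 + (10−8.24)²/8.24 + (22−8.24)²/8.24 + (15−32.94)²/32.94 = 38.4251
df = 5
p-value (upper-tail) = 0.00000
At α=0.05: p < α → reject H₀

reject H₀: yes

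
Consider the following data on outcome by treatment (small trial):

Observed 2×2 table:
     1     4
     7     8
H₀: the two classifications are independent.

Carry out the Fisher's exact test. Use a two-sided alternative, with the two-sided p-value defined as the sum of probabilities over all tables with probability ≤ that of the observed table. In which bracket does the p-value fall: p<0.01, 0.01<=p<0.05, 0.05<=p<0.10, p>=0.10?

p-value bracket: p>=0.10

Margins: r₁=5, r₂=15, c₁=8, c₂=12, n=20
p_obs = C(5,1)·C(15,7)/C(20,8); sum pmf over tables with pmf ≤ p_obs
p-value (two-sided) = 0.60268
→ bracket: p>=0.10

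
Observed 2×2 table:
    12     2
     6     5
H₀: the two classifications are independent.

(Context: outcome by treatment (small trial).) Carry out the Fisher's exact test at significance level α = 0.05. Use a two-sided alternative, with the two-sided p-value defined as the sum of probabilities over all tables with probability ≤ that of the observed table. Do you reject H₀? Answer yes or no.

Margins: r₁=14, r₂=11, c₁=18, c₂=7, n=25
p_obs = C(14,12)·C(11,6)/C(25,18); sum pmf over tables with pmf ≤ p_obs
p-value (two-sided) = 0.17746
At α=0.05: p ≥ α → fail to reject H₀

reject H₀: no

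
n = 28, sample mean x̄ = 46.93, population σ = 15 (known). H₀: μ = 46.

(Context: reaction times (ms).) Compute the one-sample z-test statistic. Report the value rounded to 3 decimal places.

test statistic = 0.328

SE = σ/√n = 15/√28 = 2.8347
z = (x̄−μ₀)/SE = (46.93−46)/2.8347 = 0.3281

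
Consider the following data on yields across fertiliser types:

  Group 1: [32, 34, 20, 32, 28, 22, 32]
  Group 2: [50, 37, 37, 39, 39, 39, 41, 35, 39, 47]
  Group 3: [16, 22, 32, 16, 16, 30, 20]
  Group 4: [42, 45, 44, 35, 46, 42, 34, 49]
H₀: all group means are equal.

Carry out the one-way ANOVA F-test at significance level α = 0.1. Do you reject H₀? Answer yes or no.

reject H₀: yes

Group means [28.57, 40.30, 21.71, 42.12], grand mean 34.125
SSB = Σnᵢ(x̄ᵢ−x̄)² = 2187.382; SSW = ΣΣ(x−x̄ᵢ)² = 844.118
MSB = 2187.382/3 = 729.1274; MSW = 844.118/28 = 30.1471
F = MSB/MSW = 24.1857
df = (3, 28)
p-value (upper-tail) = 0.00000
At α=0.1: p < α → reject H₀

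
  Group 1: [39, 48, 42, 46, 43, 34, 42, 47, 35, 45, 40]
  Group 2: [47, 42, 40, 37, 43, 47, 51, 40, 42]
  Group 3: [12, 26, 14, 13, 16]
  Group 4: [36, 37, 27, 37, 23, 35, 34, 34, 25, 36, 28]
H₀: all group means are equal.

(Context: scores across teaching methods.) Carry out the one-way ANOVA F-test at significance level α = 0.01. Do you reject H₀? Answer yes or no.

reject H₀: yes

Group means [41.91, 43.22, 16.20, 32.00], grand mean 35.639
SSB = Σnᵢ(x̄ᵢ−x̄)² = 2985.041; SSW = ΣΣ(x−x̄ᵢ)² = 763.265
MSB = 2985.041/3 = 995.0136; MSW = 763.265/32 = 23.8520
F = MSB/MSW = 41.7161
df = (3, 32)
p-value (upper-tail) = 0.00000
At α=0.01: p < α → reject H₀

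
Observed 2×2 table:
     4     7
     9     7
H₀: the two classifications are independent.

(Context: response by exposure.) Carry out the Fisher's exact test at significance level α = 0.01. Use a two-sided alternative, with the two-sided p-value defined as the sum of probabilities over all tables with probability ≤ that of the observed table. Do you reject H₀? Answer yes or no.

reject H₀: no

Margins: r₁=11, r₂=16, c₁=13, c₂=14, n=27
p_obs = C(11,4)·C(16,9)/C(27,13); sum pmf over tables with pmf ≤ p_obs
p-value (two-sided) = 0.44007
At α=0.01: p ≥ α → fail to reject H₀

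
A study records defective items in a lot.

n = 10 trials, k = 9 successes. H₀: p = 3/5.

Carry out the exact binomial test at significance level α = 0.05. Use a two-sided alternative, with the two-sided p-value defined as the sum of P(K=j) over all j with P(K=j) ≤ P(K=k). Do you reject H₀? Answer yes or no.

reject H₀: no

Exact binomial: n=10, k=9, p₀=3/5=0.6000
P(X=j) = C(n,j)·p₀^j·(1−p₀)^(n−j); p = Σ P(X=j) over j with P(X=j) ≤ P(X=9)
p-value (two-sided) = 0.05865
At α=0.05: p ≥ α → fail to reject H₀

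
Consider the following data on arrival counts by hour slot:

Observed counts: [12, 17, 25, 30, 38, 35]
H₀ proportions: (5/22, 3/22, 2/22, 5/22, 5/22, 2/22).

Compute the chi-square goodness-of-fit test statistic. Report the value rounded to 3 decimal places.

test statistic = 55.844

n = 157; E_i = n·p_i = [35.68, 21.41, 14.27, 35.68, 35.68, 14.27]
χ² = (12−35.68)²/35.68 + (17−21.41)²/21.41 + (25−14.27)²/14.27 + (30−35.68)²/35.68 + (38−35.68)²/35.68 + (35−14.27)²/14.27 = 55.8442
df = 5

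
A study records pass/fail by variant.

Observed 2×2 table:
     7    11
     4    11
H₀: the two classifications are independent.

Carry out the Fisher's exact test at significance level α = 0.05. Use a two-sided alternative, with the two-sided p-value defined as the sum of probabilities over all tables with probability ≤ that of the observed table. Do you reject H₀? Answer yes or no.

reject H₀: no

Margins: r₁=18, r₂=15, c₁=11, c₂=22, n=33
p_obs = C(18,7)·C(15,4)/C(33,11); sum pmf over tables with pmf ≤ p_obs
p-value (two-sided) = 0.71195
At α=0.05: p ≥ α → fail to reject H₀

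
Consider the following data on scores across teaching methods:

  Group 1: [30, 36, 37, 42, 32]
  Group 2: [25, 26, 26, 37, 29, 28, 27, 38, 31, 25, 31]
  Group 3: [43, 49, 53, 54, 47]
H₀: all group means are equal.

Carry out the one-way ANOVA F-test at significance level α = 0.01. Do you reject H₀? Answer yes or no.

reject H₀: yes

Group means [35.40, 29.36, 49.20], grand mean 35.524
SSB = Σnᵢ(x̄ᵢ−x̄)² = 1352.693; SSW = ΣΣ(x−x̄ᵢ)² = 374.545
MSB = 1352.693/2 = 676.3463; MSW = 374.545/18 = 20.8081
F = MSB/MSW = 32.5040
df = (2, 18)
p-value (upper-tail) = 0.00000
At α=0.01: p < α → reject H₀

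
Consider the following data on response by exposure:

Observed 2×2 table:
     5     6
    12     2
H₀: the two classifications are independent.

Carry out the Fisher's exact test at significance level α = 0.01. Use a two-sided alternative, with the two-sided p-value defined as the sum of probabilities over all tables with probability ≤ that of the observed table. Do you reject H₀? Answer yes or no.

Margins: r₁=11, r₂=14, c₁=17, c₂=8, n=25
p_obs = C(11,5)·C(14,12)/C(25,17); sum pmf over tables with pmf ≤ p_obs
p-value (two-sided) = 0.08098
At α=0.01: p ≥ α → fail to reject H₀

reject H₀: no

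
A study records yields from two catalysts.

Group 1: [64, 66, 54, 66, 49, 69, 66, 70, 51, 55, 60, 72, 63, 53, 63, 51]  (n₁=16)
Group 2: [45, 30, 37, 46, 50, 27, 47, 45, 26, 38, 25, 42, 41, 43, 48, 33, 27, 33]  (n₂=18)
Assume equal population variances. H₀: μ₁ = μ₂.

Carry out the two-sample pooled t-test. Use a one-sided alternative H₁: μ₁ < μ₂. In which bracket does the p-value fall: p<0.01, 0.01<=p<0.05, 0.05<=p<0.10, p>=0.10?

p-value bracket: p>=0.10

x̄₁=60.750, s₁=7.532, n₁=16
x̄₂=37.944, s₂=8.426, n₂=18
s_p² = [15·7.532² + 17·8.426²]/32 = 64.3108
SE = √(s_p²·(1/16+1/18)) = 2.7554
t = (60.750−37.944)/2.7554 = 8.2767
df = 32
p-value (one-sided, H₁ less) = 1.00000
→ bracket: p>=0.10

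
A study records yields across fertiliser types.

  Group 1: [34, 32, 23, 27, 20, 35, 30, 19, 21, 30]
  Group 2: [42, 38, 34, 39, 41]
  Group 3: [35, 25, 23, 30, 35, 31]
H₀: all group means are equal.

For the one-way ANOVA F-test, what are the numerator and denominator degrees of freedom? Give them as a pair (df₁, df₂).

k = 3 groups, N = 21 total
df = (k−1, N−k) = (3−1, 21−3) = (2, 18)

degrees of freedom = [2, 18]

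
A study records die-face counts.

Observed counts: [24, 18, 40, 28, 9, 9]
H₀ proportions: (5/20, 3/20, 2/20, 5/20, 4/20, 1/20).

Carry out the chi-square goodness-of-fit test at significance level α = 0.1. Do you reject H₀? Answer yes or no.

reject H₀: yes

n = 128; E_i = n·p_i = [32.00, 19.20, 12.80, 32.00, 25.60, 6.40]
χ² = (24−32.00)²/32.00 + (18−19.20)²/19.20 + (40−12.80)²/12.80 + (28−32.00)²/32.00 + (9−25.60)²/25.60 + (9−6.40)²/6.40 = 72.1953
df = 5
p-value (upper-tail) = 0.00000
At α=0.1: p < α → reject H₀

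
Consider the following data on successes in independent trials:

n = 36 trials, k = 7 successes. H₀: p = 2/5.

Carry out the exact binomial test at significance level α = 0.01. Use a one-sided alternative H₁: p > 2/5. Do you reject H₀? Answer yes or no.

reject H₀: no

Exact binomial: n=36, k=7, p₀=2/5=0.4000
P(X≥7) from Σ C(n,i)·p₀^i·(1−p₀)^(n−i)
p-value (one-sided, H₁ greater) = 0.99758
At α=0.01: p ≥ α → fail to reject H₀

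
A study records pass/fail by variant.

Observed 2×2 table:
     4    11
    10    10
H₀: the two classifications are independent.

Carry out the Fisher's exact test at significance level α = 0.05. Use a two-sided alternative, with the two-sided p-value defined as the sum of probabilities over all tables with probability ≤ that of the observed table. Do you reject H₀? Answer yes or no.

Margins: r₁=15, r₂=20, c₁=14, c₂=21, n=35
p_obs = C(15,4)·C(20,10)/C(35,14); sum pmf over tables with pmf ≤ p_obs
p-value (two-sided) = 0.29580
At α=0.05: p ≥ α → fail to reject H₀

reject H₀: no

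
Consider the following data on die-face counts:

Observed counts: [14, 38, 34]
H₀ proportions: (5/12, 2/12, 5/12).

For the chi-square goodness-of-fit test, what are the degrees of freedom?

degrees of freedom = 2

df = k − 1 = 3 − 1 = 2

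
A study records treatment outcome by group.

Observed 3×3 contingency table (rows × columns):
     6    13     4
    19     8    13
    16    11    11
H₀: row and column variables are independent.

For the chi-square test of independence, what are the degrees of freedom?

df = (r−1)(c−1) = (3−1)·(3−1) = 4

degrees of freedom = 4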